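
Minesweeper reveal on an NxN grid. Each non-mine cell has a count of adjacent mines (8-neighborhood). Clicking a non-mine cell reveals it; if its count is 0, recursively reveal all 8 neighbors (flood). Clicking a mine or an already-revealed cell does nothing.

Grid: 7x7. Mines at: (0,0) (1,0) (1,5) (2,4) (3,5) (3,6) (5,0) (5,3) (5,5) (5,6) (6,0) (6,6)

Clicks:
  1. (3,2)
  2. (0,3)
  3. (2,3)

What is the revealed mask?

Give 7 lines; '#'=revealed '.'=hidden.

Click 1 (3,2) count=0: revealed 20 new [(0,1) (0,2) (0,3) (0,4) (1,1) (1,2) (1,3) (1,4) (2,0) (2,1) (2,2) (2,3) (3,0) (3,1) (3,2) (3,3) (4,0) (4,1) (4,2) (4,3)] -> total=20
Click 2 (0,3) count=0: revealed 0 new [(none)] -> total=20
Click 3 (2,3) count=1: revealed 0 new [(none)] -> total=20

Answer: .####..
.####..
####...
####...
####...
.......
.......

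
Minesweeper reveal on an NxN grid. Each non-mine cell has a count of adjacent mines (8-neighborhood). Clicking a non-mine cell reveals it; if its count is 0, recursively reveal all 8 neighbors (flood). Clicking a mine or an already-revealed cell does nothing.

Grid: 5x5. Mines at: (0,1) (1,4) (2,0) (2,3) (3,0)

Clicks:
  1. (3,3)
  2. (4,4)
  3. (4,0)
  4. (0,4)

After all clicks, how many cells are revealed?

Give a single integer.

Click 1 (3,3) count=1: revealed 1 new [(3,3)] -> total=1
Click 2 (4,4) count=0: revealed 7 new [(3,1) (3,2) (3,4) (4,1) (4,2) (4,3) (4,4)] -> total=8
Click 3 (4,0) count=1: revealed 1 new [(4,0)] -> total=9
Click 4 (0,4) count=1: revealed 1 new [(0,4)] -> total=10

Answer: 10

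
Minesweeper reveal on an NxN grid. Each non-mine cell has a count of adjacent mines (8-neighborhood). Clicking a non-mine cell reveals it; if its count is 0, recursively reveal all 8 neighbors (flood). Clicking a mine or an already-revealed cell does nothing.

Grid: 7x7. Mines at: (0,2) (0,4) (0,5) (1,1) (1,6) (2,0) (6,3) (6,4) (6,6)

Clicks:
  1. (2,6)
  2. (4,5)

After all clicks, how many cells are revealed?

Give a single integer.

Answer: 34

Derivation:
Click 1 (2,6) count=1: revealed 1 new [(2,6)] -> total=1
Click 2 (4,5) count=0: revealed 33 new [(1,2) (1,3) (1,4) (1,5) (2,1) (2,2) (2,3) (2,4) (2,5) (3,0) (3,1) (3,2) (3,3) (3,4) (3,5) (3,6) (4,0) (4,1) (4,2) (4,3) (4,4) (4,5) (4,6) (5,0) (5,1) (5,2) (5,3) (5,4) (5,5) (5,6) (6,0) (6,1) (6,2)] -> total=34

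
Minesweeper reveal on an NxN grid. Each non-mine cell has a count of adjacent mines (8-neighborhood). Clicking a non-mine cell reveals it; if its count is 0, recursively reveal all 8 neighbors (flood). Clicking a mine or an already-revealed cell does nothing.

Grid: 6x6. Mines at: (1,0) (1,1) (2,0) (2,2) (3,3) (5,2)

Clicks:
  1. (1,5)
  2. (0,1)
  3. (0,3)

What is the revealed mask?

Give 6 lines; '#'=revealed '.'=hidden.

Click 1 (1,5) count=0: revealed 19 new [(0,2) (0,3) (0,4) (0,5) (1,2) (1,3) (1,4) (1,5) (2,3) (2,4) (2,5) (3,4) (3,5) (4,3) (4,4) (4,5) (5,3) (5,4) (5,5)] -> total=19
Click 2 (0,1) count=2: revealed 1 new [(0,1)] -> total=20
Click 3 (0,3) count=0: revealed 0 new [(none)] -> total=20

Answer: .#####
..####
...###
....##
...###
...###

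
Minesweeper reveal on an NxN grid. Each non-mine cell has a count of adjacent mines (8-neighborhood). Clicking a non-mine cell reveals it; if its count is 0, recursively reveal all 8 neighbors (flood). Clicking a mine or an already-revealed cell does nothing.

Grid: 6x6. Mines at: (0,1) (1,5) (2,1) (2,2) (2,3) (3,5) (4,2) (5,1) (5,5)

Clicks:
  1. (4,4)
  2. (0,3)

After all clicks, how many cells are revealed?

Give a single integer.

Answer: 7

Derivation:
Click 1 (4,4) count=2: revealed 1 new [(4,4)] -> total=1
Click 2 (0,3) count=0: revealed 6 new [(0,2) (0,3) (0,4) (1,2) (1,3) (1,4)] -> total=7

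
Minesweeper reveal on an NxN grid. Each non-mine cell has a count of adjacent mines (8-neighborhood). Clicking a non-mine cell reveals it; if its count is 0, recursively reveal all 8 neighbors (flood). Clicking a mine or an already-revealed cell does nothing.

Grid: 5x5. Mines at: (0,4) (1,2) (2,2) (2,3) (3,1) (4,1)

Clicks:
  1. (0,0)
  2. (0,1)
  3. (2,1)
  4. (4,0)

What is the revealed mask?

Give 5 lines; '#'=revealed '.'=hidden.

Click 1 (0,0) count=0: revealed 6 new [(0,0) (0,1) (1,0) (1,1) (2,0) (2,1)] -> total=6
Click 2 (0,1) count=1: revealed 0 new [(none)] -> total=6
Click 3 (2,1) count=3: revealed 0 new [(none)] -> total=6
Click 4 (4,0) count=2: revealed 1 new [(4,0)] -> total=7

Answer: ##...
##...
##...
.....
#....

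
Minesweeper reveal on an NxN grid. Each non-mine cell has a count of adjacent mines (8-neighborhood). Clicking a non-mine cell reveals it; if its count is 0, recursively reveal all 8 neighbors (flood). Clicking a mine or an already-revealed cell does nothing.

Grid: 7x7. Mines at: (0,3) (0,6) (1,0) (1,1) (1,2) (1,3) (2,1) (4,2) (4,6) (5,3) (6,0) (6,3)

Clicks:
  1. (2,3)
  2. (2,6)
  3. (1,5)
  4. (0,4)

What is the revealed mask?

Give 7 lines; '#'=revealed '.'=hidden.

Click 1 (2,3) count=2: revealed 1 new [(2,3)] -> total=1
Click 2 (2,6) count=0: revealed 13 new [(1,4) (1,5) (1,6) (2,4) (2,5) (2,6) (3,3) (3,4) (3,5) (3,6) (4,3) (4,4) (4,5)] -> total=14
Click 3 (1,5) count=1: revealed 0 new [(none)] -> total=14
Click 4 (0,4) count=2: revealed 1 new [(0,4)] -> total=15

Answer: ....#..
....###
...####
...####
...###.
.......
.......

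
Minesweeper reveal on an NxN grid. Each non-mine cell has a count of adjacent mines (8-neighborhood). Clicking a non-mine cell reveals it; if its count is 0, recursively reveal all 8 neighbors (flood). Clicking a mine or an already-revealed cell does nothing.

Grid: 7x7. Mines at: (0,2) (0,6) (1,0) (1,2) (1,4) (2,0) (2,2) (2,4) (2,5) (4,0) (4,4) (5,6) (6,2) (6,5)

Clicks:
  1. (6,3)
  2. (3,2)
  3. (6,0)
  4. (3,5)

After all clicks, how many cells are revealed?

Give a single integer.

Click 1 (6,3) count=1: revealed 1 new [(6,3)] -> total=1
Click 2 (3,2) count=1: revealed 1 new [(3,2)] -> total=2
Click 3 (6,0) count=0: revealed 4 new [(5,0) (5,1) (6,0) (6,1)] -> total=6
Click 4 (3,5) count=3: revealed 1 new [(3,5)] -> total=7

Answer: 7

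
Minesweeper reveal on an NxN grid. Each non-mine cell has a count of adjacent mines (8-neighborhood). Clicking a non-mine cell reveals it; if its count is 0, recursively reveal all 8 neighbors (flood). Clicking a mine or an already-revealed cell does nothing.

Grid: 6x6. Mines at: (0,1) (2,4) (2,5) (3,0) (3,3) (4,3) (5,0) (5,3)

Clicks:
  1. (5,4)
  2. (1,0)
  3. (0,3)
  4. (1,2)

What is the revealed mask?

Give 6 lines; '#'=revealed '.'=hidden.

Click 1 (5,4) count=2: revealed 1 new [(5,4)] -> total=1
Click 2 (1,0) count=1: revealed 1 new [(1,0)] -> total=2
Click 3 (0,3) count=0: revealed 8 new [(0,2) (0,3) (0,4) (0,5) (1,2) (1,3) (1,4) (1,5)] -> total=10
Click 4 (1,2) count=1: revealed 0 new [(none)] -> total=10

Answer: ..####
#.####
......
......
......
....#.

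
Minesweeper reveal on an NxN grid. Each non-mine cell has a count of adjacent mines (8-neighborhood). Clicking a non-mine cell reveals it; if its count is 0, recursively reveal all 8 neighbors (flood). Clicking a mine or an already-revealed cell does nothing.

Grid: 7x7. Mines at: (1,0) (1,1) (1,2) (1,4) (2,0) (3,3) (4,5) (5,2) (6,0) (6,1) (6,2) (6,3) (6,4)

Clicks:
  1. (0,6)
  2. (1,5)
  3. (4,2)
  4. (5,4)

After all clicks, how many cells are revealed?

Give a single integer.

Answer: 10

Derivation:
Click 1 (0,6) count=0: revealed 8 new [(0,5) (0,6) (1,5) (1,6) (2,5) (2,6) (3,5) (3,6)] -> total=8
Click 2 (1,5) count=1: revealed 0 new [(none)] -> total=8
Click 3 (4,2) count=2: revealed 1 new [(4,2)] -> total=9
Click 4 (5,4) count=3: revealed 1 new [(5,4)] -> total=10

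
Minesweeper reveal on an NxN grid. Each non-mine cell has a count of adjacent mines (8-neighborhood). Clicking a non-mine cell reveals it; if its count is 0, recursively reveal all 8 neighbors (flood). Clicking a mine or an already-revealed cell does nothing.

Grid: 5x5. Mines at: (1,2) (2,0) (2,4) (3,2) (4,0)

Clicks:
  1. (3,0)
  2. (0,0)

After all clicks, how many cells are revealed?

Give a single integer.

Click 1 (3,0) count=2: revealed 1 new [(3,0)] -> total=1
Click 2 (0,0) count=0: revealed 4 new [(0,0) (0,1) (1,0) (1,1)] -> total=5

Answer: 5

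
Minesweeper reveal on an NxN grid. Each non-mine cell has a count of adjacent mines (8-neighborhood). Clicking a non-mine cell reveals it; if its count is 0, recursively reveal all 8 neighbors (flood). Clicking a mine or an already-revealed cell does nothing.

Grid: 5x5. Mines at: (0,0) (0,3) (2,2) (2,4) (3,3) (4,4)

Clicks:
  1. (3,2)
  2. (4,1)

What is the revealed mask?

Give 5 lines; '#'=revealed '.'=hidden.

Click 1 (3,2) count=2: revealed 1 new [(3,2)] -> total=1
Click 2 (4,1) count=0: revealed 9 new [(1,0) (1,1) (2,0) (2,1) (3,0) (3,1) (4,0) (4,1) (4,2)] -> total=10

Answer: .....
##...
##...
###..
###..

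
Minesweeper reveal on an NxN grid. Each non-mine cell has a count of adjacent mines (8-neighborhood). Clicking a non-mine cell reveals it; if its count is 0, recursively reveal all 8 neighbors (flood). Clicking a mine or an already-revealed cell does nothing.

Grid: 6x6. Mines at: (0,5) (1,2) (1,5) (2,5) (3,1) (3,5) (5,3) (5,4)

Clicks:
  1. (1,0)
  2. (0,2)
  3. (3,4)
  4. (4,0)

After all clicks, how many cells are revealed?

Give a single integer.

Click 1 (1,0) count=0: revealed 6 new [(0,0) (0,1) (1,0) (1,1) (2,0) (2,1)] -> total=6
Click 2 (0,2) count=1: revealed 1 new [(0,2)] -> total=7
Click 3 (3,4) count=2: revealed 1 new [(3,4)] -> total=8
Click 4 (4,0) count=1: revealed 1 new [(4,0)] -> total=9

Answer: 9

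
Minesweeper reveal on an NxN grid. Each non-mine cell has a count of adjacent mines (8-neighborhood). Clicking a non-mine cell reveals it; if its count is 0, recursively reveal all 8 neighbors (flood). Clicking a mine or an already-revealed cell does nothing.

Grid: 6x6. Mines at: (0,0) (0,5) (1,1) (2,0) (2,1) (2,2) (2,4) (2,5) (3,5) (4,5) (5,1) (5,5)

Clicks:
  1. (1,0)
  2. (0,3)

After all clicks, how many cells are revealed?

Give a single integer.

Answer: 7

Derivation:
Click 1 (1,0) count=4: revealed 1 new [(1,0)] -> total=1
Click 2 (0,3) count=0: revealed 6 new [(0,2) (0,3) (0,4) (1,2) (1,3) (1,4)] -> total=7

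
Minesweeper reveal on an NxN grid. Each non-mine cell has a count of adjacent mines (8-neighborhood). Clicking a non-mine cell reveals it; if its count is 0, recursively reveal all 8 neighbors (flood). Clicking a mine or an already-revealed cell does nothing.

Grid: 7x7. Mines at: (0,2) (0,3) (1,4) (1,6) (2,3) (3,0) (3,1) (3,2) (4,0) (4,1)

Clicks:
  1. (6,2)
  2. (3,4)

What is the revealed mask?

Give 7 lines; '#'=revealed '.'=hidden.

Click 1 (6,2) count=0: revealed 26 new [(2,4) (2,5) (2,6) (3,3) (3,4) (3,5) (3,6) (4,2) (4,3) (4,4) (4,5) (4,6) (5,0) (5,1) (5,2) (5,3) (5,4) (5,5) (5,6) (6,0) (6,1) (6,2) (6,3) (6,4) (6,5) (6,6)] -> total=26
Click 2 (3,4) count=1: revealed 0 new [(none)] -> total=26

Answer: .......
.......
....###
...####
..#####
#######
#######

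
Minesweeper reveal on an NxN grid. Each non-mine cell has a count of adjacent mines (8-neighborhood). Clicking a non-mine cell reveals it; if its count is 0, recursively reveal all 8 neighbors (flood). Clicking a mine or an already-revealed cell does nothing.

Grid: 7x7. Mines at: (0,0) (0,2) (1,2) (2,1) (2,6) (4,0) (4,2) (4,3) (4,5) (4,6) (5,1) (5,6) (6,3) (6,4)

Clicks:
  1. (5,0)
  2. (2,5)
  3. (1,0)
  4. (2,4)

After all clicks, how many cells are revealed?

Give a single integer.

Click 1 (5,0) count=2: revealed 1 new [(5,0)] -> total=1
Click 2 (2,5) count=1: revealed 1 new [(2,5)] -> total=2
Click 3 (1,0) count=2: revealed 1 new [(1,0)] -> total=3
Click 4 (2,4) count=0: revealed 13 new [(0,3) (0,4) (0,5) (0,6) (1,3) (1,4) (1,5) (1,6) (2,3) (2,4) (3,3) (3,4) (3,5)] -> total=16

Answer: 16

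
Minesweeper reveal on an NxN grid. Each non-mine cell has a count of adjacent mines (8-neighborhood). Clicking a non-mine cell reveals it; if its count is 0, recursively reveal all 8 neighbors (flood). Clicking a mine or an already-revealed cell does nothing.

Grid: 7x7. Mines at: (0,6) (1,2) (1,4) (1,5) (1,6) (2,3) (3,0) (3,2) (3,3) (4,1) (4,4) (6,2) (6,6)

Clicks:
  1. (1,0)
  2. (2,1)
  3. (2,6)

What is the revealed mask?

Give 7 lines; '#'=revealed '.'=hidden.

Click 1 (1,0) count=0: revealed 6 new [(0,0) (0,1) (1,0) (1,1) (2,0) (2,1)] -> total=6
Click 2 (2,1) count=3: revealed 0 new [(none)] -> total=6
Click 3 (2,6) count=2: revealed 1 new [(2,6)] -> total=7

Answer: ##.....
##.....
##....#
.......
.......
.......
.......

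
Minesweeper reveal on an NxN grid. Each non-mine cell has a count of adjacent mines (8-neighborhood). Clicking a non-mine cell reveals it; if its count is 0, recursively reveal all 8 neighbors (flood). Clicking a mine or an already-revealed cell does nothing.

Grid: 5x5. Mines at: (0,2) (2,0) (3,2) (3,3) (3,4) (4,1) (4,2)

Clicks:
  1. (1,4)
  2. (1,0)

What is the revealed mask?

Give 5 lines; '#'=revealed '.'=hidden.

Click 1 (1,4) count=0: revealed 6 new [(0,3) (0,4) (1,3) (1,4) (2,3) (2,4)] -> total=6
Click 2 (1,0) count=1: revealed 1 new [(1,0)] -> total=7

Answer: ...##
#..##
...##
.....
.....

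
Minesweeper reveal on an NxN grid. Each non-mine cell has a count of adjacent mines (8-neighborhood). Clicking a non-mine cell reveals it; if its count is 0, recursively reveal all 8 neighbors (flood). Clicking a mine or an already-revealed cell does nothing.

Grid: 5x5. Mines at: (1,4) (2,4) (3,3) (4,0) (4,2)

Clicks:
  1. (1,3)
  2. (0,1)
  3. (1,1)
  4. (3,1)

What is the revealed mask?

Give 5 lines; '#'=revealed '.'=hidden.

Answer: ####.
####.
####.
###..
.....

Derivation:
Click 1 (1,3) count=2: revealed 1 new [(1,3)] -> total=1
Click 2 (0,1) count=0: revealed 14 new [(0,0) (0,1) (0,2) (0,3) (1,0) (1,1) (1,2) (2,0) (2,1) (2,2) (2,3) (3,0) (3,1) (3,2)] -> total=15
Click 3 (1,1) count=0: revealed 0 new [(none)] -> total=15
Click 4 (3,1) count=2: revealed 0 new [(none)] -> total=15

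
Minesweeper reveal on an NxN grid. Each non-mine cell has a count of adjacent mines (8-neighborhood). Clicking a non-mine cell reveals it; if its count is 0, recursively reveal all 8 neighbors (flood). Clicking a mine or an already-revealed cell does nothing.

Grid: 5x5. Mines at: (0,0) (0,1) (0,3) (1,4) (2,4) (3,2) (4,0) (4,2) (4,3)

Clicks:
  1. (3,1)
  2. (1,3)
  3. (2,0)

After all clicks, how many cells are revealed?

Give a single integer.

Answer: 7

Derivation:
Click 1 (3,1) count=3: revealed 1 new [(3,1)] -> total=1
Click 2 (1,3) count=3: revealed 1 new [(1,3)] -> total=2
Click 3 (2,0) count=0: revealed 5 new [(1,0) (1,1) (2,0) (2,1) (3,0)] -> total=7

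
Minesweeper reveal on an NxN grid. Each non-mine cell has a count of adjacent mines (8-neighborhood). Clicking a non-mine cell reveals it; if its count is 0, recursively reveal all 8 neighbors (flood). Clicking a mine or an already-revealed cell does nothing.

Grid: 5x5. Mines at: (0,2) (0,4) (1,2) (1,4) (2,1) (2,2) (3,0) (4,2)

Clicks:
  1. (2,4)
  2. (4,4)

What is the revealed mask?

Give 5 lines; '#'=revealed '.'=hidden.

Answer: .....
.....
...##
...##
...##

Derivation:
Click 1 (2,4) count=1: revealed 1 new [(2,4)] -> total=1
Click 2 (4,4) count=0: revealed 5 new [(2,3) (3,3) (3,4) (4,3) (4,4)] -> total=6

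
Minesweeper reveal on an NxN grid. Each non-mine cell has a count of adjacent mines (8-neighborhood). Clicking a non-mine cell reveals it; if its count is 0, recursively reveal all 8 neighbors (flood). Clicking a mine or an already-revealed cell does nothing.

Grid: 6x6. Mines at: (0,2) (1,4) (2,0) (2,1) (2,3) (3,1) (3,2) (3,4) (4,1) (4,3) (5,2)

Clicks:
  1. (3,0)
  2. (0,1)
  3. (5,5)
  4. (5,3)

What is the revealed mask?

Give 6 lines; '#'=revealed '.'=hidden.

Answer: .#....
......
......
#.....
....##
...###

Derivation:
Click 1 (3,0) count=4: revealed 1 new [(3,0)] -> total=1
Click 2 (0,1) count=1: revealed 1 new [(0,1)] -> total=2
Click 3 (5,5) count=0: revealed 4 new [(4,4) (4,5) (5,4) (5,5)] -> total=6
Click 4 (5,3) count=2: revealed 1 new [(5,3)] -> total=7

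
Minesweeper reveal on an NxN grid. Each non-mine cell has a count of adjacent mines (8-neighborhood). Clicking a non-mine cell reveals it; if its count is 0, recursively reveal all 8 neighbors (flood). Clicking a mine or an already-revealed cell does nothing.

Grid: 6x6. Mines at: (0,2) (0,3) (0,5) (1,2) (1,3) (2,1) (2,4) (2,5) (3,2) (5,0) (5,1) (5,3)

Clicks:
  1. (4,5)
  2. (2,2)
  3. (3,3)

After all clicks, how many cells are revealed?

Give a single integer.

Click 1 (4,5) count=0: revealed 6 new [(3,4) (3,5) (4,4) (4,5) (5,4) (5,5)] -> total=6
Click 2 (2,2) count=4: revealed 1 new [(2,2)] -> total=7
Click 3 (3,3) count=2: revealed 1 new [(3,3)] -> total=8

Answer: 8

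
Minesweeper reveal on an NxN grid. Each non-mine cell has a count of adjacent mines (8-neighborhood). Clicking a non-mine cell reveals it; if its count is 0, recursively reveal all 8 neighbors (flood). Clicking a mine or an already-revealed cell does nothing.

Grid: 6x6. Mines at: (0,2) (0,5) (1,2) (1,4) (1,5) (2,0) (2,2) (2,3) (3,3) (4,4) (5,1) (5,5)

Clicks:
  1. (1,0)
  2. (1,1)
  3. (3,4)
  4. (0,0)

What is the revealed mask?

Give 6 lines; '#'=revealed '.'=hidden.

Click 1 (1,0) count=1: revealed 1 new [(1,0)] -> total=1
Click 2 (1,1) count=4: revealed 1 new [(1,1)] -> total=2
Click 3 (3,4) count=3: revealed 1 new [(3,4)] -> total=3
Click 4 (0,0) count=0: revealed 2 new [(0,0) (0,1)] -> total=5

Answer: ##....
##....
......
....#.
......
......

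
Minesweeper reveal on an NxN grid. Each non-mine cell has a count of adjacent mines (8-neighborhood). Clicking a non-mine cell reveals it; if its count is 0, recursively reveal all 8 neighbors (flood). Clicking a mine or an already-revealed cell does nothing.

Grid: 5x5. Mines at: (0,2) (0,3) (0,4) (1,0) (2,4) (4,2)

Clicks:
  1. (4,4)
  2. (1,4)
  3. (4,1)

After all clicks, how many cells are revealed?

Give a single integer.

Answer: 6

Derivation:
Click 1 (4,4) count=0: revealed 4 new [(3,3) (3,4) (4,3) (4,4)] -> total=4
Click 2 (1,4) count=3: revealed 1 new [(1,4)] -> total=5
Click 3 (4,1) count=1: revealed 1 new [(4,1)] -> total=6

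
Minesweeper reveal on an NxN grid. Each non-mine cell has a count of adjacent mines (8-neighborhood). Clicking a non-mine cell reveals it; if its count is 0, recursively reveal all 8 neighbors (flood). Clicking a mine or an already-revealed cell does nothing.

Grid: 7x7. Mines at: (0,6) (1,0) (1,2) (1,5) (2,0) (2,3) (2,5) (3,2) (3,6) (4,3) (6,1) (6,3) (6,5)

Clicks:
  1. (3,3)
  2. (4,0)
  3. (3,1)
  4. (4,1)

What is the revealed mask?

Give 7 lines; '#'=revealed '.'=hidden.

Click 1 (3,3) count=3: revealed 1 new [(3,3)] -> total=1
Click 2 (4,0) count=0: revealed 6 new [(3,0) (3,1) (4,0) (4,1) (5,0) (5,1)] -> total=7
Click 3 (3,1) count=2: revealed 0 new [(none)] -> total=7
Click 4 (4,1) count=1: revealed 0 new [(none)] -> total=7

Answer: .......
.......
.......
##.#...
##.....
##.....
.......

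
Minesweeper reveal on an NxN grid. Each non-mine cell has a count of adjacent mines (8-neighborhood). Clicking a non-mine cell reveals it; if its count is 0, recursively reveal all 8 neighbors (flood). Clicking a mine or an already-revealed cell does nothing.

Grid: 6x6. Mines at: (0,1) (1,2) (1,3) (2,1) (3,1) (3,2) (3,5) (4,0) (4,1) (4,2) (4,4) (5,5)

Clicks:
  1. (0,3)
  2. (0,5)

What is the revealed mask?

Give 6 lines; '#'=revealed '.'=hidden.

Click 1 (0,3) count=2: revealed 1 new [(0,3)] -> total=1
Click 2 (0,5) count=0: revealed 6 new [(0,4) (0,5) (1,4) (1,5) (2,4) (2,5)] -> total=7

Answer: ...###
....##
....##
......
......
......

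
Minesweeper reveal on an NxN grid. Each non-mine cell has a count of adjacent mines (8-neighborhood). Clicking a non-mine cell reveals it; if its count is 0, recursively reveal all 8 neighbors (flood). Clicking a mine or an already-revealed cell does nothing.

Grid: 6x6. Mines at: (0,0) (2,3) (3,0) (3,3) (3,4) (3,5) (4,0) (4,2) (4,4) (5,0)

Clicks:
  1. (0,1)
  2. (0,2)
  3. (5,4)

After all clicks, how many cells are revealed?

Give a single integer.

Click 1 (0,1) count=1: revealed 1 new [(0,1)] -> total=1
Click 2 (0,2) count=0: revealed 11 new [(0,2) (0,3) (0,4) (0,5) (1,1) (1,2) (1,3) (1,4) (1,5) (2,4) (2,5)] -> total=12
Click 3 (5,4) count=1: revealed 1 new [(5,4)] -> total=13

Answer: 13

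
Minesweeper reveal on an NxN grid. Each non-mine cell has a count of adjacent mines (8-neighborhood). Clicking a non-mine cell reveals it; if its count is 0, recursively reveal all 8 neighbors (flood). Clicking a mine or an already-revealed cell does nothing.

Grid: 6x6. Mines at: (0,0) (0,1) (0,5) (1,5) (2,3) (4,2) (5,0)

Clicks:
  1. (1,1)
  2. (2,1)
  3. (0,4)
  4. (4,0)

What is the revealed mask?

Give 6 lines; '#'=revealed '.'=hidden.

Click 1 (1,1) count=2: revealed 1 new [(1,1)] -> total=1
Click 2 (2,1) count=0: revealed 10 new [(1,0) (1,2) (2,0) (2,1) (2,2) (3,0) (3,1) (3,2) (4,0) (4,1)] -> total=11
Click 3 (0,4) count=2: revealed 1 new [(0,4)] -> total=12
Click 4 (4,0) count=1: revealed 0 new [(none)] -> total=12

Answer: ....#.
###...
###...
###...
##....
......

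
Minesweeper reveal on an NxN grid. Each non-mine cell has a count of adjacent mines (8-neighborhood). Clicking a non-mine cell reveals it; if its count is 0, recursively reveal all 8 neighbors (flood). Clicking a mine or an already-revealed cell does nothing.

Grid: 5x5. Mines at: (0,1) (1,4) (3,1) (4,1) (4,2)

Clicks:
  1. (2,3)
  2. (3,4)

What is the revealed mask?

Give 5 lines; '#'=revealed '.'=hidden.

Answer: .....
.....
...##
...##
...##

Derivation:
Click 1 (2,3) count=1: revealed 1 new [(2,3)] -> total=1
Click 2 (3,4) count=0: revealed 5 new [(2,4) (3,3) (3,4) (4,3) (4,4)] -> total=6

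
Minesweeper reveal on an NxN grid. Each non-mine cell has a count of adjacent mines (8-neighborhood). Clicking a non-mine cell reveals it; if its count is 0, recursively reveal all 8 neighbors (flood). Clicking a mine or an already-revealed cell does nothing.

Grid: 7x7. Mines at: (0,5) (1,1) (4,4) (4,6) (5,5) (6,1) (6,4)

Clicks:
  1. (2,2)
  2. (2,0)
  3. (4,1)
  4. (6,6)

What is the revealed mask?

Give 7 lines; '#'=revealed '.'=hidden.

Click 1 (2,2) count=1: revealed 1 new [(2,2)] -> total=1
Click 2 (2,0) count=1: revealed 1 new [(2,0)] -> total=2
Click 3 (4,1) count=0: revealed 28 new [(0,2) (0,3) (0,4) (1,2) (1,3) (1,4) (1,5) (1,6) (2,1) (2,3) (2,4) (2,5) (2,6) (3,0) (3,1) (3,2) (3,3) (3,4) (3,5) (3,6) (4,0) (4,1) (4,2) (4,3) (5,0) (5,1) (5,2) (5,3)] -> total=30
Click 4 (6,6) count=1: revealed 1 new [(6,6)] -> total=31

Answer: ..###..
..#####
#######
#######
####...
####...
......#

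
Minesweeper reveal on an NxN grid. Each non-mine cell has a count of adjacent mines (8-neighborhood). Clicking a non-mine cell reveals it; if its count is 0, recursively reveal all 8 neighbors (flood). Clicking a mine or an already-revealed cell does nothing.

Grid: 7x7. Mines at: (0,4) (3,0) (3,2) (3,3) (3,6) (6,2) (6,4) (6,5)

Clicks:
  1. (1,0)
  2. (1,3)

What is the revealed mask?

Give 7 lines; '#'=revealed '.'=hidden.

Answer: ####...
####...
####...
.......
.......
.......
.......

Derivation:
Click 1 (1,0) count=0: revealed 12 new [(0,0) (0,1) (0,2) (0,3) (1,0) (1,1) (1,2) (1,3) (2,0) (2,1) (2,2) (2,3)] -> total=12
Click 2 (1,3) count=1: revealed 0 new [(none)] -> total=12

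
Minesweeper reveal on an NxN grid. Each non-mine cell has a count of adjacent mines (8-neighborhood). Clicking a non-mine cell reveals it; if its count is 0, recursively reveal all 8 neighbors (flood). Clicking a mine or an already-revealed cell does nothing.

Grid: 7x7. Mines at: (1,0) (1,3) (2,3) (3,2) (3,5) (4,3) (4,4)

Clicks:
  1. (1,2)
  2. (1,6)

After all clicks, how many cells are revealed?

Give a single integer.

Answer: 10

Derivation:
Click 1 (1,2) count=2: revealed 1 new [(1,2)] -> total=1
Click 2 (1,6) count=0: revealed 9 new [(0,4) (0,5) (0,6) (1,4) (1,5) (1,6) (2,4) (2,5) (2,6)] -> total=10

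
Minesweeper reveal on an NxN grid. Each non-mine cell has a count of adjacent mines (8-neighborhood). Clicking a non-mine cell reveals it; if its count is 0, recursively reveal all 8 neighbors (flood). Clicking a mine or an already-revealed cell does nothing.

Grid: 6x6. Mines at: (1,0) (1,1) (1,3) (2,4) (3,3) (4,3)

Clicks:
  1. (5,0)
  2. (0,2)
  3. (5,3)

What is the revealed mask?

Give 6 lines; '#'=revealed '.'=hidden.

Click 1 (5,0) count=0: revealed 12 new [(2,0) (2,1) (2,2) (3,0) (3,1) (3,2) (4,0) (4,1) (4,2) (5,0) (5,1) (5,2)] -> total=12
Click 2 (0,2) count=2: revealed 1 new [(0,2)] -> total=13
Click 3 (5,3) count=1: revealed 1 new [(5,3)] -> total=14

Answer: ..#...
......
###...
###...
###...
####..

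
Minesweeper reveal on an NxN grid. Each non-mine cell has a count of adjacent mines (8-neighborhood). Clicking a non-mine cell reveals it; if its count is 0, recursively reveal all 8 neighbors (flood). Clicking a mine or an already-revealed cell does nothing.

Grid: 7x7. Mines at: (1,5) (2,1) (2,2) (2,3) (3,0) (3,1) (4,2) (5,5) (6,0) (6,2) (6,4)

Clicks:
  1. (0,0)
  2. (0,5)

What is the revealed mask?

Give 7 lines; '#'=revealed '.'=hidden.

Answer: ######.
#####..
.......
.......
.......
.......
.......

Derivation:
Click 1 (0,0) count=0: revealed 10 new [(0,0) (0,1) (0,2) (0,3) (0,4) (1,0) (1,1) (1,2) (1,3) (1,4)] -> total=10
Click 2 (0,5) count=1: revealed 1 new [(0,5)] -> total=11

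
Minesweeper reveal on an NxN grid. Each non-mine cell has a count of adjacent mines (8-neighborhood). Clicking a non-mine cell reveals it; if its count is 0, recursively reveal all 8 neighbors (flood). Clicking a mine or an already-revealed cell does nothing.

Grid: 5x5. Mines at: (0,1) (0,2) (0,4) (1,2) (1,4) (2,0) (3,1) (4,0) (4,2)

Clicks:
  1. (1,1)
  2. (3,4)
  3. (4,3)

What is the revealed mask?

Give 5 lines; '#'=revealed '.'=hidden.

Click 1 (1,1) count=4: revealed 1 new [(1,1)] -> total=1
Click 2 (3,4) count=0: revealed 6 new [(2,3) (2,4) (3,3) (3,4) (4,3) (4,4)] -> total=7
Click 3 (4,3) count=1: revealed 0 new [(none)] -> total=7

Answer: .....
.#...
...##
...##
...##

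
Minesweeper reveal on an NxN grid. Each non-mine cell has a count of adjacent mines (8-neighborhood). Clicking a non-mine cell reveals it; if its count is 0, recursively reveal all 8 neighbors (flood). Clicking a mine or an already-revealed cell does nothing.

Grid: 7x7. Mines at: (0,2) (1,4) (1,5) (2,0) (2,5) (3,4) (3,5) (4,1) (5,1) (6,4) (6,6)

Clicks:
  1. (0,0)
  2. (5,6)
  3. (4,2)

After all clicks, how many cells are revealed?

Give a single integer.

Click 1 (0,0) count=0: revealed 4 new [(0,0) (0,1) (1,0) (1,1)] -> total=4
Click 2 (5,6) count=1: revealed 1 new [(5,6)] -> total=5
Click 3 (4,2) count=2: revealed 1 new [(4,2)] -> total=6

Answer: 6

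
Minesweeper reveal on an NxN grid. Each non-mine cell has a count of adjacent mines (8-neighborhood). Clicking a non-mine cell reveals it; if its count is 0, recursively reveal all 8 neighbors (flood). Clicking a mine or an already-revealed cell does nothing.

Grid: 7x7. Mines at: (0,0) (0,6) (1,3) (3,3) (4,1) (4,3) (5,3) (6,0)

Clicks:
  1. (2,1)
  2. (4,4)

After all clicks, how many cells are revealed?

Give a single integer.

Click 1 (2,1) count=0: revealed 9 new [(1,0) (1,1) (1,2) (2,0) (2,1) (2,2) (3,0) (3,1) (3,2)] -> total=9
Click 2 (4,4) count=3: revealed 1 new [(4,4)] -> total=10

Answer: 10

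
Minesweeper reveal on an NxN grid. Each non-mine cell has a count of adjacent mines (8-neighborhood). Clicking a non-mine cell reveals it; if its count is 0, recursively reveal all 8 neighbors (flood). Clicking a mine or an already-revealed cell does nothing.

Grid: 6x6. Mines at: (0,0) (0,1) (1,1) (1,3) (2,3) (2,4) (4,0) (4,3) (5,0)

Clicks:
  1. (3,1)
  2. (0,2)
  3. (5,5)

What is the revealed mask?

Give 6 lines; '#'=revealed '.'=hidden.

Answer: ..#...
......
......
.#..##
....##
....##

Derivation:
Click 1 (3,1) count=1: revealed 1 new [(3,1)] -> total=1
Click 2 (0,2) count=3: revealed 1 new [(0,2)] -> total=2
Click 3 (5,5) count=0: revealed 6 new [(3,4) (3,5) (4,4) (4,5) (5,4) (5,5)] -> total=8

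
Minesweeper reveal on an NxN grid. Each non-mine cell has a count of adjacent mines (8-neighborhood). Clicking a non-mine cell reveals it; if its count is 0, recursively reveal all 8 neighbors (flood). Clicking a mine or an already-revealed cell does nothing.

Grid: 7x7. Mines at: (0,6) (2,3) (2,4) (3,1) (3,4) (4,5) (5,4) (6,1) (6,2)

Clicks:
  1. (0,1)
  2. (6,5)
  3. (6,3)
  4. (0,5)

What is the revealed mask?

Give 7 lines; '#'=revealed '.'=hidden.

Click 1 (0,1) count=0: revealed 15 new [(0,0) (0,1) (0,2) (0,3) (0,4) (0,5) (1,0) (1,1) (1,2) (1,3) (1,4) (1,5) (2,0) (2,1) (2,2)] -> total=15
Click 2 (6,5) count=1: revealed 1 new [(6,5)] -> total=16
Click 3 (6,3) count=2: revealed 1 new [(6,3)] -> total=17
Click 4 (0,5) count=1: revealed 0 new [(none)] -> total=17

Answer: ######.
######.
###....
.......
.......
.......
...#.#.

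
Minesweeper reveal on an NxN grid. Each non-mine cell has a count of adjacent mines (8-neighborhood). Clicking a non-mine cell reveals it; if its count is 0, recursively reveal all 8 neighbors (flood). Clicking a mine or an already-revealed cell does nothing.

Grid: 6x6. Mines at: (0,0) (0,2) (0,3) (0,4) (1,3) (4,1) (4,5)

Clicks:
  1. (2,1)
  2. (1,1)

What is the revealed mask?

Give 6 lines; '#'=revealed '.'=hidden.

Click 1 (2,1) count=0: revealed 9 new [(1,0) (1,1) (1,2) (2,0) (2,1) (2,2) (3,0) (3,1) (3,2)] -> total=9
Click 2 (1,1) count=2: revealed 0 new [(none)] -> total=9

Answer: ......
###...
###...
###...
......
......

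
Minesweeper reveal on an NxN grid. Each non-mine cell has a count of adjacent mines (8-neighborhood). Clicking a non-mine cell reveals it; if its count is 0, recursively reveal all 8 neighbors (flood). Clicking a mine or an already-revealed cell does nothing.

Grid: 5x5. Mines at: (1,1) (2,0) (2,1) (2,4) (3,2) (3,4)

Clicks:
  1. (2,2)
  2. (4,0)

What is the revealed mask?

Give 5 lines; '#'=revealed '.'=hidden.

Click 1 (2,2) count=3: revealed 1 new [(2,2)] -> total=1
Click 2 (4,0) count=0: revealed 4 new [(3,0) (3,1) (4,0) (4,1)] -> total=5

Answer: .....
.....
..#..
##...
##...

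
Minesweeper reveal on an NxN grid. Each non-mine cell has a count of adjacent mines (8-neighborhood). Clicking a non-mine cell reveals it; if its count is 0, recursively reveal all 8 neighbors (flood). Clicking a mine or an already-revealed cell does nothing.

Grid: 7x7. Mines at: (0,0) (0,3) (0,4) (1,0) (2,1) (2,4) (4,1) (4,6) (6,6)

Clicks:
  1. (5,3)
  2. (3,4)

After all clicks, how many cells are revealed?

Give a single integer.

Click 1 (5,3) count=0: revealed 20 new [(3,2) (3,3) (3,4) (3,5) (4,2) (4,3) (4,4) (4,5) (5,0) (5,1) (5,2) (5,3) (5,4) (5,5) (6,0) (6,1) (6,2) (6,3) (6,4) (6,5)] -> total=20
Click 2 (3,4) count=1: revealed 0 new [(none)] -> total=20

Answer: 20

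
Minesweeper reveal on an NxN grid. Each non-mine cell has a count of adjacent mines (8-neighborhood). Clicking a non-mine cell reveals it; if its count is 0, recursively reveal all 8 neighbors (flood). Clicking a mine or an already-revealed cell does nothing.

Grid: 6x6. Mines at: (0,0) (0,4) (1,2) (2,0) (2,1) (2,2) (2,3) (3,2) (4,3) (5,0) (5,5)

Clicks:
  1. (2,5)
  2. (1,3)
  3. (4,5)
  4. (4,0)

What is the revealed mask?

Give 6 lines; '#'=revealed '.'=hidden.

Answer: ......
...###
....##
....##
#...##
......

Derivation:
Click 1 (2,5) count=0: revealed 8 new [(1,4) (1,5) (2,4) (2,5) (3,4) (3,5) (4,4) (4,5)] -> total=8
Click 2 (1,3) count=4: revealed 1 new [(1,3)] -> total=9
Click 3 (4,5) count=1: revealed 0 new [(none)] -> total=9
Click 4 (4,0) count=1: revealed 1 new [(4,0)] -> total=10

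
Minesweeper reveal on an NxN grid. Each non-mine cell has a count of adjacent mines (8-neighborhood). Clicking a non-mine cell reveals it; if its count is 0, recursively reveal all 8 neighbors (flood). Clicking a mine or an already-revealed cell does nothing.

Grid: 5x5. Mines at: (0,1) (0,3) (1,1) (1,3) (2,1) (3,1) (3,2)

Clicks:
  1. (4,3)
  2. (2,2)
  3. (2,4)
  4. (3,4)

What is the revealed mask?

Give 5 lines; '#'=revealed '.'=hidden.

Answer: .....
.....
..###
...##
...##

Derivation:
Click 1 (4,3) count=1: revealed 1 new [(4,3)] -> total=1
Click 2 (2,2) count=5: revealed 1 new [(2,2)] -> total=2
Click 3 (2,4) count=1: revealed 1 new [(2,4)] -> total=3
Click 4 (3,4) count=0: revealed 4 new [(2,3) (3,3) (3,4) (4,4)] -> total=7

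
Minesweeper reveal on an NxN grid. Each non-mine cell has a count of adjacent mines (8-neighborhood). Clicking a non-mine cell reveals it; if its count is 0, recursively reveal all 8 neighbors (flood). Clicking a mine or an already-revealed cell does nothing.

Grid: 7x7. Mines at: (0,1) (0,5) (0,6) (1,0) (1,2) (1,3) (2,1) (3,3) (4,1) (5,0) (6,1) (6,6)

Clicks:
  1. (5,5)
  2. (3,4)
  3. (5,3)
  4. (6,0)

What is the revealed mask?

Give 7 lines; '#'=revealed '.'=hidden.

Answer: .......
....###
....###
....###
..#####
..#####
#.####.

Derivation:
Click 1 (5,5) count=1: revealed 1 new [(5,5)] -> total=1
Click 2 (3,4) count=1: revealed 1 new [(3,4)] -> total=2
Click 3 (5,3) count=0: revealed 21 new [(1,4) (1,5) (1,6) (2,4) (2,5) (2,6) (3,5) (3,6) (4,2) (4,3) (4,4) (4,5) (4,6) (5,2) (5,3) (5,4) (5,6) (6,2) (6,3) (6,4) (6,5)] -> total=23
Click 4 (6,0) count=2: revealed 1 new [(6,0)] -> total=24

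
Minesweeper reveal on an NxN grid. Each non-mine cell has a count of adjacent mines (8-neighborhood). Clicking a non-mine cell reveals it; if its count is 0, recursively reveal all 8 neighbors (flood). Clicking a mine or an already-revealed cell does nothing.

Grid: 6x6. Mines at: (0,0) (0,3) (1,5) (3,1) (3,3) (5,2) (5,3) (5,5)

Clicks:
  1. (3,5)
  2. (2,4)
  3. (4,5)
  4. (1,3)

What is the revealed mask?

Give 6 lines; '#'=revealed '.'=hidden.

Answer: ......
...#..
....##
....##
....##
......

Derivation:
Click 1 (3,5) count=0: revealed 6 new [(2,4) (2,5) (3,4) (3,5) (4,4) (4,5)] -> total=6
Click 2 (2,4) count=2: revealed 0 new [(none)] -> total=6
Click 3 (4,5) count=1: revealed 0 new [(none)] -> total=6
Click 4 (1,3) count=1: revealed 1 new [(1,3)] -> total=7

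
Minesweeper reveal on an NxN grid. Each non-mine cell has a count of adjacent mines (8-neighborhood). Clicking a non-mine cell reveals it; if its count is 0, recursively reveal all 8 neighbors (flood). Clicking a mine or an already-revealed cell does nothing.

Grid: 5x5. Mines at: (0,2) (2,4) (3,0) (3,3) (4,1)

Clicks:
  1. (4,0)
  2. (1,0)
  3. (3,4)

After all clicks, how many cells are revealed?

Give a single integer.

Click 1 (4,0) count=2: revealed 1 new [(4,0)] -> total=1
Click 2 (1,0) count=0: revealed 6 new [(0,0) (0,1) (1,0) (1,1) (2,0) (2,1)] -> total=7
Click 3 (3,4) count=2: revealed 1 new [(3,4)] -> total=8

Answer: 8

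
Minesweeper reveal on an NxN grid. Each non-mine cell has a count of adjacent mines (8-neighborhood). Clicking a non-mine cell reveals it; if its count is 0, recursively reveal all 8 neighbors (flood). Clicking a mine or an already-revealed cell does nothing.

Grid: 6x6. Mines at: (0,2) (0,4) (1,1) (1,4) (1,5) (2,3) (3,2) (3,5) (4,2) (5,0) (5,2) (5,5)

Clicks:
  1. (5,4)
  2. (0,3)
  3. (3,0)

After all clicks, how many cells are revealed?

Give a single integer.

Click 1 (5,4) count=1: revealed 1 new [(5,4)] -> total=1
Click 2 (0,3) count=3: revealed 1 new [(0,3)] -> total=2
Click 3 (3,0) count=0: revealed 6 new [(2,0) (2,1) (3,0) (3,1) (4,0) (4,1)] -> total=8

Answer: 8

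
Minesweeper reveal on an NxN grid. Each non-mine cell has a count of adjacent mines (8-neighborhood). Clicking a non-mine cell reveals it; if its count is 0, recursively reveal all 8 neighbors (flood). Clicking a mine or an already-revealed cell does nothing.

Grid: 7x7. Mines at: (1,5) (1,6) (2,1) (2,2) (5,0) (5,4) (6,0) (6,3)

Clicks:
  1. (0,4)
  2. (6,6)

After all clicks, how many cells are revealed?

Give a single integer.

Answer: 17

Derivation:
Click 1 (0,4) count=1: revealed 1 new [(0,4)] -> total=1
Click 2 (6,6) count=0: revealed 16 new [(2,3) (2,4) (2,5) (2,6) (3,3) (3,4) (3,5) (3,6) (4,3) (4,4) (4,5) (4,6) (5,5) (5,6) (6,5) (6,6)] -> total=17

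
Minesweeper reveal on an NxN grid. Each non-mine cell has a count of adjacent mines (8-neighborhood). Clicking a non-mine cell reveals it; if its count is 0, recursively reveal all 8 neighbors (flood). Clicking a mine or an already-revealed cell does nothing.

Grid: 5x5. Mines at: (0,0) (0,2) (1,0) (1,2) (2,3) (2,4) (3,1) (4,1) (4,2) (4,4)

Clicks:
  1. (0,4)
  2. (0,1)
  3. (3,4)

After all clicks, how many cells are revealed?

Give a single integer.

Answer: 6

Derivation:
Click 1 (0,4) count=0: revealed 4 new [(0,3) (0,4) (1,3) (1,4)] -> total=4
Click 2 (0,1) count=4: revealed 1 new [(0,1)] -> total=5
Click 3 (3,4) count=3: revealed 1 new [(3,4)] -> total=6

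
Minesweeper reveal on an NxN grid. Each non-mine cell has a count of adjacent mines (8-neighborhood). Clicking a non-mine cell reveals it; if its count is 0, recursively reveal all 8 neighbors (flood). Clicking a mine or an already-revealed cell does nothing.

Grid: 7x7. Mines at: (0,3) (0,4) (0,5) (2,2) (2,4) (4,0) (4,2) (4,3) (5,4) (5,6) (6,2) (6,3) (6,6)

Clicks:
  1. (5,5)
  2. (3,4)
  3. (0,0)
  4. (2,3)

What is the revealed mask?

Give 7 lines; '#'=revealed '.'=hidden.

Click 1 (5,5) count=3: revealed 1 new [(5,5)] -> total=1
Click 2 (3,4) count=2: revealed 1 new [(3,4)] -> total=2
Click 3 (0,0) count=0: revealed 10 new [(0,0) (0,1) (0,2) (1,0) (1,1) (1,2) (2,0) (2,1) (3,0) (3,1)] -> total=12
Click 4 (2,3) count=2: revealed 1 new [(2,3)] -> total=13

Answer: ###....
###....
##.#...
##..#..
.......
.....#.
.......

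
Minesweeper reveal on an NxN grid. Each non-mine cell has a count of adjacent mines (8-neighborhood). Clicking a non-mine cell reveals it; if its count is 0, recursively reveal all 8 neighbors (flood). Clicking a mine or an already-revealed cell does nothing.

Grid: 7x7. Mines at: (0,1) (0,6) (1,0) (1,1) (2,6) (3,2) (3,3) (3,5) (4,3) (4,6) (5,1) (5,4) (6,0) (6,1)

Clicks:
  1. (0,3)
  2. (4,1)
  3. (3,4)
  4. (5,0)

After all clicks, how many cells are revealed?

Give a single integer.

Click 1 (0,3) count=0: revealed 12 new [(0,2) (0,3) (0,4) (0,5) (1,2) (1,3) (1,4) (1,5) (2,2) (2,3) (2,4) (2,5)] -> total=12
Click 2 (4,1) count=2: revealed 1 new [(4,1)] -> total=13
Click 3 (3,4) count=3: revealed 1 new [(3,4)] -> total=14
Click 4 (5,0) count=3: revealed 1 new [(5,0)] -> total=15

Answer: 15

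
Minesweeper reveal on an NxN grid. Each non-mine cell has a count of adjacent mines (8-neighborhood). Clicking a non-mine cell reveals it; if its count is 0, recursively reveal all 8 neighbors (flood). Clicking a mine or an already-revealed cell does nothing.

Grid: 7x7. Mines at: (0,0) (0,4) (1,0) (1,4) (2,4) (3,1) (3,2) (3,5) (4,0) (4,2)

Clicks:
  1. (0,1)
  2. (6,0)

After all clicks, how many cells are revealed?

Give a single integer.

Answer: 19

Derivation:
Click 1 (0,1) count=2: revealed 1 new [(0,1)] -> total=1
Click 2 (6,0) count=0: revealed 18 new [(4,3) (4,4) (4,5) (4,6) (5,0) (5,1) (5,2) (5,3) (5,4) (5,5) (5,6) (6,0) (6,1) (6,2) (6,3) (6,4) (6,5) (6,6)] -> total=19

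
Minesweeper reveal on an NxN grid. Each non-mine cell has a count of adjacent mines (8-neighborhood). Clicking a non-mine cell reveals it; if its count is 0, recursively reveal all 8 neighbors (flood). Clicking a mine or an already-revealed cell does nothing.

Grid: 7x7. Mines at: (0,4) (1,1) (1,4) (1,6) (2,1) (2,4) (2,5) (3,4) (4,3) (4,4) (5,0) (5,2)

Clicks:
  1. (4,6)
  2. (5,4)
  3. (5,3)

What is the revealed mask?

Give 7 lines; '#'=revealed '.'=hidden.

Click 1 (4,6) count=0: revealed 12 new [(3,5) (3,6) (4,5) (4,6) (5,3) (5,4) (5,5) (5,6) (6,3) (6,4) (6,5) (6,6)] -> total=12
Click 2 (5,4) count=2: revealed 0 new [(none)] -> total=12
Click 3 (5,3) count=3: revealed 0 new [(none)] -> total=12

Answer: .......
.......
.......
.....##
.....##
...####
...####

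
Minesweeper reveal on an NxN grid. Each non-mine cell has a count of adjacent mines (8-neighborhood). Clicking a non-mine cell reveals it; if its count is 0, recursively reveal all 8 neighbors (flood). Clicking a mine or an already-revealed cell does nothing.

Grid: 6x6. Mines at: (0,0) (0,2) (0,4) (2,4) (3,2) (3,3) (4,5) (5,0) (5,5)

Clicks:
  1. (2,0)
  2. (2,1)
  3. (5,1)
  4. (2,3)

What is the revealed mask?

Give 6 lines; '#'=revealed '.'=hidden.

Answer: ......
##....
##.#..
##....
##....
.#....

Derivation:
Click 1 (2,0) count=0: revealed 8 new [(1,0) (1,1) (2,0) (2,1) (3,0) (3,1) (4,0) (4,1)] -> total=8
Click 2 (2,1) count=1: revealed 0 new [(none)] -> total=8
Click 3 (5,1) count=1: revealed 1 new [(5,1)] -> total=9
Click 4 (2,3) count=3: revealed 1 new [(2,3)] -> total=10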